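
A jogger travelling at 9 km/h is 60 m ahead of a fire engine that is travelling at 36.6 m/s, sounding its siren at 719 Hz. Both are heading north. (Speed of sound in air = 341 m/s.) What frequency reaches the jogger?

800 Hz

9 km/h = 2.5 m/s.
The jogger is ahead, so the fire engine is moving toward it while the jogger is moving away from the fire engine.
Both move, so f' = f · (v − v_o)/(v − v_s).
f' = 719 × (341 − 2.5)/(341 − 36.6) = 719 × 338.5/304.4 ≈ 800 Hz.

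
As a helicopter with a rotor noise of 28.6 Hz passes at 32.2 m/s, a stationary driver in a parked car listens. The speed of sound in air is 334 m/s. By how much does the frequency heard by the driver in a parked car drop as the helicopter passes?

5.57 Hz

Approaching: f₁ = f · v/(v − v_s) = 28.6 × 334/301.8 ≈ 31.65 Hz.
Receding: f₂ = f · v/(v + v_s) = 28.6 × 334/366.2 ≈ 26.09 Hz.
Drop: f₁ − f₂ = 2f·v·v_s/(v² − v_s²) = 2 × 28.6 × 334 × 32.2/(334² − 32.2²) ≈ 5.57 Hz.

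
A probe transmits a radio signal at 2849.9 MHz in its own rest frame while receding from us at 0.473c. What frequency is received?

Relativistic Doppler for frequency: f' = f₀ · √((1 − β)/(1 + β)).
f' = 2849.9 × √(0.5270/1.4730) = 2849.9 × 0.59814 ≈ 1704.6 MHz.

1704.6 MHz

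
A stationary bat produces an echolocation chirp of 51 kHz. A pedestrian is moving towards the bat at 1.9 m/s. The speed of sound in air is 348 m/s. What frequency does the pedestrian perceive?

51.3 kHz

Only the observer moves, toward the source, so f' = f · (v + v_o)/v.
f' = 51 × (348 + 1.9)/348 = 51 × 349.9/348 ≈ 51.3 kHz.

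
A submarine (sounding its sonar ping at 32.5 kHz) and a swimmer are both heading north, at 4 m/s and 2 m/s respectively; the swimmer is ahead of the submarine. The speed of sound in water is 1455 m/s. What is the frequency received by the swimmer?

32.5 kHz

The swimmer is ahead, so the submarine is moving toward it while the swimmer is moving away from the submarine.
With source approaching and observer receding, f' = f · (v − v_o)/(v − v_s).
f' = 32.5 × (1455 − 2)/(1455 − 4) = 32.5 × 1453/1451 ≈ 32.5 kHz.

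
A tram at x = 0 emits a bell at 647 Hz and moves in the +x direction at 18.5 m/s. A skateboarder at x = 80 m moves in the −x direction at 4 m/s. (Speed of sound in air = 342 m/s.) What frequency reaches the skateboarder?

The observer lies on the +x side, so the source is heading toward the observer and the observer is heading toward the source.
With source approaching and observer approaching, f' = f · (v + v_o)/(v − v_s).
f' = 647 × (342 + 4)/(342 − 18.5) = 647 × 346/323.5 ≈ 692 Hz.

692 Hz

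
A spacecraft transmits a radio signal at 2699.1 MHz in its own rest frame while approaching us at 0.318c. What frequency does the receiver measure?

3752.2 MHz

Relativistic Doppler for frequency: f' = f₀ · √((1 + β)/(1 − β)).
f' = 2699.1 × √(1.3180/0.6820) = 2699.1 × 1.39016 ≈ 3752.2 MHz.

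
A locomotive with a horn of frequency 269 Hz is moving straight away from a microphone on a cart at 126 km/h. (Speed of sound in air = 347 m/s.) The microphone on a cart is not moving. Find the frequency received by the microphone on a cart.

126 km/h = 35 m/s.
With the source moving away from a stationary observer, f' = f · v/(v + v_s).
f' = 269 × 347/(347 + 35) = 269 × 347/382 ≈ 244 Hz.

244 Hz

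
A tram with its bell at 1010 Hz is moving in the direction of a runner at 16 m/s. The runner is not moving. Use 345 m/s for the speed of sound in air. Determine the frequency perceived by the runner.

Only the source moves, toward the listener, so f' = f · v/(v − v_s).
f' = 1010 × 345/(345 − 16) = 1010 × 345/329 ≈ 1059 Hz.

1059 Hz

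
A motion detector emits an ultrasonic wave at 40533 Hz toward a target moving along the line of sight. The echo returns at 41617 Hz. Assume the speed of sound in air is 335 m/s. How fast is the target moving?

Double Doppler shift off a moving reflector: f₂ = f₀ · (v + u)/(v − u) (u > 0 toward emitter).
Rearranging, u = v · (f₂ − f₀)/(f₂ + f₀) = 335 × 1084/82150 ≈ 4.4 m/s.
So the target is moving at 4.4 m/s toward the emitter.

4.4 m/s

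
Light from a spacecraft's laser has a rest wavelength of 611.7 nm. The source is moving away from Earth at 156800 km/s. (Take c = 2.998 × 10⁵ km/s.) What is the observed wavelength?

1093.0 nm

β = v/c = 156800/299800 = 0.5230.
Relativistic Doppler for wavelength: λ' = λ₀ · √((1 + β)/(1 − β)).
λ' = 611.7 × √(1.5230/0.4770) = 611.7 × 1.78690 ≈ 1093.0 nm.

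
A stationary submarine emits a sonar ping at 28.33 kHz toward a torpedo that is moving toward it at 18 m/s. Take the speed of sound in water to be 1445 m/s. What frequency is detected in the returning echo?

29.0 kHz

The torpedo first receives the wave as a moving observer: f₁ = f₀ · (v + u)/v = 28.33 × (1445 + 18)/1445 ≈ 28.7 kHz.
On reflection it acts as a source moving toward the stationary detector: f₂ = f₁ · v/(v − u) = 28.7 × 1445/1427 ≈ 29.0 kHz.
Equivalently f₂ = f₀ · (v + u)/(v − u).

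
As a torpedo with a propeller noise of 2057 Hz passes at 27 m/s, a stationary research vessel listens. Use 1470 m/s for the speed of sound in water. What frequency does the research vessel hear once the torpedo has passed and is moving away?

Receding: f₂ = f · v/(v + v_s) = 2057 × 1470/1497 ≈ 2020 Hz.

2020 Hz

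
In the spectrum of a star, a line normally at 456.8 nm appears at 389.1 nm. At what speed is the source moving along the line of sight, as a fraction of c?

λ'/λ₀ = 0.8518 < 1 (blueshift), so the source is approaching.
λ'/λ₀ = √((1 − β)/(1 + β)) for an approaching source ⇒ β = (1 − r²)/(1 + r²) with r = λ'/λ₀.
β = (1 − 0.7256)/(1 + 0.7256) ≈ 0.159.

0.159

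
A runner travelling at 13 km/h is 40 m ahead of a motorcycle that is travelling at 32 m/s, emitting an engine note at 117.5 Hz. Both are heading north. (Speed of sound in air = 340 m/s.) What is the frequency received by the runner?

128 Hz

13 km/h = 3.611 m/s.
The runner is ahead, so the motorcycle is moving toward it while the runner is moving away from the motorcycle.
General Doppler shift: f' = f · (v − v_o)/(v − v_s).
f' = 117.5 × (340 − 3.611)/(340 − 32) = 117.5 × 336.39/308 ≈ 128 Hz.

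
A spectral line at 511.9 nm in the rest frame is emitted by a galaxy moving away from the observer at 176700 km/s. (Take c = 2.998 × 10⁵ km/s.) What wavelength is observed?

β = v/c = 176700/299800 = 0.5894.
Relativistic Doppler for wavelength: λ' = λ₀ · √((1 + β)/(1 − β)).
λ' = 511.9 × √(1.5894/0.4106) = 511.9 × 1.96744 ≈ 1007.1 nm.

1007.1 nm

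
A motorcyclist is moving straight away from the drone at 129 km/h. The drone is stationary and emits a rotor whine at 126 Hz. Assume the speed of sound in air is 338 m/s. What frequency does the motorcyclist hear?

129 km/h = 35.83 m/s.
Moving observer, stationary source: f' = f · (v − v_o)/v.
f' = 126 × (338 − 35.83)/338 = 126 × 302.17/338 ≈ 113 Hz.

113 Hz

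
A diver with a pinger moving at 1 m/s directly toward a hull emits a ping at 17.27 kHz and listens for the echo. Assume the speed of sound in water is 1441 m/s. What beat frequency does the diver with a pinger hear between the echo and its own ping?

The hull receives the sound from a moving source: f₁ = f₀ · v/(v − v_e) = 17.27 × 1441/1440 ≈ 17.2820 kHz.
On the return leg the diver with a pinger is a moving observer: f₂ = f₁ · (v + v_e)/v = 17.2820 × 1442/1441 ≈ 17.2940 kHz.
Equivalently f₂ = f₀ · (v + v_e)/(v − v_e).
Beat against the emitted tone (with f₀ = 17270 Hz): |f₂ − f₀| = 2v_e·f₀/(v − v_e) = 2 × 1 × 17270/1440 ≈ 24.0 Hz.

24.0 Hz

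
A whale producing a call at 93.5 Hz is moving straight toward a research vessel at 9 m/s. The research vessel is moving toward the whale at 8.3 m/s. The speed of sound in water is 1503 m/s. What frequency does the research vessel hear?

Both move, so f' = f · (v + v_o)/(v − v_s).
f' = 93.5 × (1503 + 8.3)/(1503 − 9) = 93.5 × 1511.3/1494 ≈ 95 Hz.

95 Hz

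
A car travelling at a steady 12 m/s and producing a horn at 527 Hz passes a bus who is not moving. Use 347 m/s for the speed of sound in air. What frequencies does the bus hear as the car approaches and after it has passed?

546 Hz approaching; 509 Hz receding

Approaching: f₁ = f · v/(v − v_s) = 527 × 347/335 ≈ 546 Hz.
Receding: f₂ = f · v/(v + v_s) = 527 × 347/359 ≈ 509 Hz.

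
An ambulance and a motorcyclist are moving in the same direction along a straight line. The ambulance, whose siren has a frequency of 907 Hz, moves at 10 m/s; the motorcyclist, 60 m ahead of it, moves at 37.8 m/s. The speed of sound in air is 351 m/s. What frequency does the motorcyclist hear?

833 Hz

The motorcyclist is ahead, so the ambulance is moving toward it while the motorcyclist is moving away from the ambulance.
General Doppler shift: f' = f · (v − v_o)/(v − v_s).
f' = 907 × (351 − 37.8)/(351 − 10) = 907 × 313.2/341 ≈ 833 Hz.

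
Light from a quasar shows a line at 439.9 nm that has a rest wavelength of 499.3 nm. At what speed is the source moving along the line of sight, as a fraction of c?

0.126

λ'/λ₀ = 0.8810 < 1 (blueshift), so the source is approaching.
λ'/λ₀ = √((1 − β)/(1 + β)) for an approaching source ⇒ β = (1 − r²)/(1 + r²) with r = λ'/λ₀.
β = (1 − 0.7762)/(1 + 0.7762) ≈ 0.126.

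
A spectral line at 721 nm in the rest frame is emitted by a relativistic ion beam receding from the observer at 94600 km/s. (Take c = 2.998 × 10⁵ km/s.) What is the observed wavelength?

999.6 nm

β = v/c = 94600/299800 = 0.3155.
Relativistic Doppler for wavelength: λ' = λ₀ · √((1 + β)/(1 − β)).
λ' = 721 × √(1.3155/0.6845) = 721 × 1.38637 ≈ 999.6 nm.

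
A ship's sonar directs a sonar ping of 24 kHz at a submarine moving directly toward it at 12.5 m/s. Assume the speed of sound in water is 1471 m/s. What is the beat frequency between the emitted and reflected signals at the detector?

411 Hz

At the submarine (a moving observer), f₁ = f₀ · (v + u)/v = 24 × 1483.5/1471 ≈ 24.204 kHz.
On reflection it acts as a source moving toward the stationary detector: f₂ = f₁ · v/(v − u) = 24.204 × 1471/1458.5 ≈ 24.411 kHz.
Equivalently f₂ = f₀ · (v + u)/(v − u).
Beat frequency (with f₀ = 24000 Hz): |f₂ − f₀| = 2u·f₀/(v − u) = 2 × 12.5 × 24000/1458.5 ≈ 411 Hz.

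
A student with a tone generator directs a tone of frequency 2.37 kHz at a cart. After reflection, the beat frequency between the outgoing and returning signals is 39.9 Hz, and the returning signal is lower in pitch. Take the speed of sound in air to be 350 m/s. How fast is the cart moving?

Double Doppler shift off a moving reflector: f₂ = f₀ · (v + u)/(v − u) (u > 0 toward emitter).
Returning signal is lower, so f₂ = f₀ − Δf = 2370 − 39.9 = 2330.1 Hz.
Rearranging, u = v · (f₂ − f₀)/(f₂ + f₀) = 350 × -39.9/4700.1 ≈ -2.97 m/s.
So the cart is moving at 2.97 m/s away from the emitter.

2.97 m/s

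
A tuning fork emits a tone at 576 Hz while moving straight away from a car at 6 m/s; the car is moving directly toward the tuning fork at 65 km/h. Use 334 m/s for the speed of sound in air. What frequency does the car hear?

596 Hz

65 km/h = 18.06 m/s.
Both move, so f' = f · (v + v_o)/(v + v_s).
f' = 576 × (334 + 18.06)/(334 + 6) = 576 × 352.06/340 ≈ 596 Hz.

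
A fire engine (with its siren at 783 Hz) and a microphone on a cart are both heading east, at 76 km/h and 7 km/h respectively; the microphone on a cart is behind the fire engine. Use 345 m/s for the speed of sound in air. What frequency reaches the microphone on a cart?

76 km/h = 21.11 m/s; 7 km/h = 1.944 m/s.
The microphone on a cart is behind, so the fire engine is moving away from it while the microphone on a cart is moving toward the fire engine.
With source receding and observer approaching, f' = f · (v + v_o)/(v + v_s).
f' = 783 × (345 + 1.944)/(345 + 21.11) = 783 × 346.94/366.11 ≈ 742 Hz.

742 Hz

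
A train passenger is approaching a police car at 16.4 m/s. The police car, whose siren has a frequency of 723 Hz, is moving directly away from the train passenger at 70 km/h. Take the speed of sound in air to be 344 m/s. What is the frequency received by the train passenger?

717 Hz

70 km/h = 19.44 m/s.
General Doppler shift: f' = f · (v + v_o)/(v + v_s).
f' = 723 × (344 + 16.4)/(344 + 19.44) = 723 × 360.4/363.44 ≈ 717 Hz.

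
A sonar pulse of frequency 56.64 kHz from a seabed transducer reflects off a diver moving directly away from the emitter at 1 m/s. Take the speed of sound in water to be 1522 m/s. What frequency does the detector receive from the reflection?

56.6 kHz

At the diver (a moving observer), f₁ = f₀ · (v − u)/v = 56.64 × 1521/1522 ≈ 56.6 kHz.
On reflection it acts as a source moving away from the stationary detector: f₂ = f₁ · v/(v + u) = 56.6 × 1522/1523 ≈ 56.6 kHz.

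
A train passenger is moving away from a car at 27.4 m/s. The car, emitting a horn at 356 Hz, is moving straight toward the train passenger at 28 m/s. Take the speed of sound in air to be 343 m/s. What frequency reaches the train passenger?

357 Hz

With source approaching and observer receding, f' = f · (v − v_o)/(v − v_s).
f' = 356 × (343 − 27.4)/(343 − 28) = 356 × 315.6/315 ≈ 357 Hz.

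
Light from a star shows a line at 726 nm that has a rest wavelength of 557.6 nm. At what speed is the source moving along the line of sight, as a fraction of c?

0.258c

λ'/λ₀ = 1.3020 > 1 (redshift), so the source is receding.
λ'/λ₀ = √((1 + β)/(1 − β)) for a receding source ⇒ β = (r² − 1)/(r² + 1) with r = λ'/λ₀.
β = (1.6952 − 1)/(1.6952 + 1) ≈ 0.258.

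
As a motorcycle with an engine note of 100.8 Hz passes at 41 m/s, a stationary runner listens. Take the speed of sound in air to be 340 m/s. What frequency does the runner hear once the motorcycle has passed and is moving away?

Receding: f₂ = f · v/(v + v_s) = 100.8 × 340/381 ≈ 90 Hz.

90 Hz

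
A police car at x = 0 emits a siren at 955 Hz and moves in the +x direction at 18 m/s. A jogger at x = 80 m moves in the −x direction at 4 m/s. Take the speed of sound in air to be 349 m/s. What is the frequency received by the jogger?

1018 Hz

The observer lies on the +x side, so the source is heading toward the observer and the observer is heading toward the source.
With source approaching and observer approaching, f' = f · (v + v_o)/(v − v_s).
f' = 955 × (349 + 4)/(349 − 18) = 955 × 353/331 ≈ 1018 Hz.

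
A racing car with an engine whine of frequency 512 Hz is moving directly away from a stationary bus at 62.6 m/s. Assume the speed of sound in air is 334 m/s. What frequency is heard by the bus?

431 Hz

Moving source, stationary observer: f' = f · v/(v + v_s) since the source is receding.
f' = 512 × 334/(334 + 62.6) = 512 × 334/396.6 ≈ 431 Hz.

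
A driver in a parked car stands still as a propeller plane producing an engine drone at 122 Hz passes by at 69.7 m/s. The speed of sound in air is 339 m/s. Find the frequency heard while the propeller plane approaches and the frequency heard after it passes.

Approaching: f₁ = f · v/(v − v_s) = 122 × 339/269.3 ≈ 154 Hz.
Receding: f₂ = f · v/(v + v_s) = 122 × 339/408.7 ≈ 101 Hz.

154 Hz approaching; 101 Hz receding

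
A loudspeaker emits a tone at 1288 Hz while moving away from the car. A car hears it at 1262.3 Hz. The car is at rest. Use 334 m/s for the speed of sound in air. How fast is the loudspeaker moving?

f' = f · v/(v + v_s) ⇒ v_s = v · |1 − f/f'|.
v_s = 334 × |1 − 1288/1262.3| = 334 × 0.02036 ≈ 6.8 m/s.

6.8 m/s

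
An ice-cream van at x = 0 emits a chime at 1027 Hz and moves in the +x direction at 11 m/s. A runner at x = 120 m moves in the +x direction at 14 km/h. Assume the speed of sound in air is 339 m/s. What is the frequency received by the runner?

14 km/h = 3.889 m/s.
The observer lies on the +x side, so the source is heading toward the observer and the observer is heading away from the source.
Both move, so f' = f · (v − v_o)/(v − v_s).
f' = 1027 × (339 − 3.889)/(339 − 11) = 1027 × 335.11/328 ≈ 1049 Hz.

1049 Hz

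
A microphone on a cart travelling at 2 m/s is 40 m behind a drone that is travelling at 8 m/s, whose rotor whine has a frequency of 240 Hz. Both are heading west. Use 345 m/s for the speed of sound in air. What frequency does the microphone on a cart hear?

The microphone on a cart is behind, so the drone is moving away from it while the microphone on a cart is moving toward the drone.
With source receding and observer approaching, f' = f · (v + v_o)/(v + v_s).
f' = 240 × (345 + 2)/(345 + 8) = 240 × 347/353 ≈ 236 Hz.

236 Hz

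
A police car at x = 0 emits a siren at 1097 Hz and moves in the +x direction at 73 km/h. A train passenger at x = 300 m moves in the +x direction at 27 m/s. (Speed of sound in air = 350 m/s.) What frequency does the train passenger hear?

73 km/h = 20.28 m/s.
The observer lies on the +x side, so the source is heading toward the observer and the observer is heading away from the source.
With source approaching and observer receding, f' = f · (v − v_o)/(v − v_s).
f' = 1097 × (350 − 27)/(350 − 20.28) = 1097 × 323/329.72 ≈ 1075 Hz.

1075 Hz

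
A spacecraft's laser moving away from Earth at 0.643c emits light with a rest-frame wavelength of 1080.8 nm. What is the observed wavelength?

Relativistic Doppler for wavelength: λ' = λ₀ · √((1 + β)/(1 − β)).
λ' = 1080.8 × √(1.6430/0.3570) = 1080.8 × 2.14528 ≈ 2318.6 nm.

2318.6 nm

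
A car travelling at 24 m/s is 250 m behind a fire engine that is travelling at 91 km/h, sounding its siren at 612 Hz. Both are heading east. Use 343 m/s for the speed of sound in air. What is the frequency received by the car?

610 Hz

91 km/h = 25.28 m/s.
The car is behind, so the fire engine is moving away from it while the car is moving toward the fire engine.
With source receding and observer approaching, f' = f · (v + v_o)/(v + v_s).
f' = 612 × (343 + 24)/(343 + 25.28) = 612 × 367/368.28 ≈ 610 Hz.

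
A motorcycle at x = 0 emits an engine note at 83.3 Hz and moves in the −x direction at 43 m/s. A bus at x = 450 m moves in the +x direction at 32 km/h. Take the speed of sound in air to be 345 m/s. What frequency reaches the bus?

72 Hz

32 km/h = 8.889 m/s.
The observer lies on the +x side, so the source is heading away from the observer and the observer is heading away from the source.
General Doppler shift: f' = f · (v − v_o)/(v + v_s).
f' = 83.3 × (345 − 8.889)/(345 + 43) = 83.3 × 336.11/388 ≈ 72 Hz.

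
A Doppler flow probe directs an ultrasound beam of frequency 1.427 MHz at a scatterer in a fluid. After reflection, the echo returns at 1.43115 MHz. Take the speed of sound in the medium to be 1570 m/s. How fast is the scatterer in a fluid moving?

2.28 m/s

Double Doppler shift off a moving reflector: f₂ = f₀ · (v + u)/(v − u) (u > 0 toward emitter).
Rearranging, u = v · (f₂ − f₀)/(f₂ + f₀) = 1570 × 0.00415/2.85815 ≈ 2.28 m/s.
So the scatterer in a fluid is moving at 2.28 m/s toward the emitter.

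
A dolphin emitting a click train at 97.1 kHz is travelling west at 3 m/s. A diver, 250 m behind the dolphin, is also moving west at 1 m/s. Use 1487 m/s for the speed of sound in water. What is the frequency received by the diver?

97.0 kHz

The diver is behind, so the dolphin is moving away from it while the diver is moving toward the dolphin.
General Doppler shift: f' = f · (v + v_o)/(v + v_s).
f' = 97.1 × (1487 + 1)/(1487 + 3) = 97.1 × 1488/1490 ≈ 97.0 kHz.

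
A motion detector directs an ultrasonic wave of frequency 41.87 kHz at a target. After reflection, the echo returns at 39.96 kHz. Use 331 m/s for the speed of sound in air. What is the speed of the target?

Double Doppler shift off a moving reflector: f₂ = f₀ · (v + u)/(v − u) (u > 0 toward emitter).
Rearranging, u = v · (f₂ − f₀)/(f₂ + f₀) = 331 × -1.91/81.83 ≈ -7.7 m/s.
So the target is moving at 7.7 m/s away from the emitter.

7.7 m/s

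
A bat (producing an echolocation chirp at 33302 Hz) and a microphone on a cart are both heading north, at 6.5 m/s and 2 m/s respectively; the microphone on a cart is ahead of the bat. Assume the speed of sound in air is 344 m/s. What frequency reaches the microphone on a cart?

The microphone on a cart is ahead, so the bat is moving toward it while the microphone on a cart is moving away from the bat.
Both move, so f' = f · (v − v_o)/(v − v_s).
f' = 33302 × (344 − 2)/(344 − 6.5) = 33302 × 342/337.5 ≈ 33746 Hz.

33746 Hz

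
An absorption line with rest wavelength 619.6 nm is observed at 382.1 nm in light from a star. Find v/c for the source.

0.449

λ'/λ₀ = 0.6167 < 1 (blueshift), so the source is approaching.
λ'/λ₀ = √((1 − β)/(1 + β)) for an approaching source ⇒ β = (1 − r²)/(1 + r²) with r = λ'/λ₀.
β = (1 − 0.3803)/(1 + 0.3803) ≈ 0.449.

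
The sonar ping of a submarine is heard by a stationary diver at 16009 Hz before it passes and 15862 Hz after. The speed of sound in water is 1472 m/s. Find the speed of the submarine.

f₁/f₂ = (v + v_s)/(v − v_s), so v_s = v · (f₁ − f₂)/(f₁ + f₂).
v_s = 1472 × (16009 − 15862)/(16009 + 15862) = 1472 × 147/31871 ≈ 6.8 m/s.

6.8 m/s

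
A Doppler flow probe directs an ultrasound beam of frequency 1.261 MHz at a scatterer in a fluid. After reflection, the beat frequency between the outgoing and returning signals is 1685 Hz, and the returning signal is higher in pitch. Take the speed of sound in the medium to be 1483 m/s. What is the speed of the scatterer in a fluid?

0.99 m/s

Double Doppler shift off a moving reflector: f₂ = f₀ · (v + u)/(v − u) (u > 0 toward emitter).
Returning signal is higher, so f₂ = f₀ + Δf = 1261000 + 1685 = 1262685 Hz.
Rearranging, u = v · (f₂ − f₀)/(f₂ + f₀) = 1483 × 1685/2523685 ≈ 0.99 m/s.
So the scatterer in a fluid is moving at 0.99 m/s toward the emitter.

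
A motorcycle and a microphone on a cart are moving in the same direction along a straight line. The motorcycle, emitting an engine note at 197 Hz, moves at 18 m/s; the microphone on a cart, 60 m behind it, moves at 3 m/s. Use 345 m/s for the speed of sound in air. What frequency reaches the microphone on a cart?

The microphone on a cart is behind, so the motorcycle is moving away from it while the microphone on a cart is moving toward the motorcycle.
With source receding and observer approaching, f' = f · (v + v_o)/(v + v_s).
f' = 197 × (345 + 3)/(345 + 18) = 197 × 348/363 ≈ 189 Hz.

189 Hz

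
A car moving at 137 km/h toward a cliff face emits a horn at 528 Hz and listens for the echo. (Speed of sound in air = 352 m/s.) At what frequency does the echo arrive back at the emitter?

656 Hz

137 km/h = 38.06 m/s.
The cliff face receives the sound from a moving source: f₁ = f₀ · v/(v − v_e) = 528 × 352/313.94 ≈ 592 Hz.
On the return leg the car is a moving observer: f₂ = f₁ · (v + v_e)/v = 592 × 390.06/352 ≈ 656 Hz.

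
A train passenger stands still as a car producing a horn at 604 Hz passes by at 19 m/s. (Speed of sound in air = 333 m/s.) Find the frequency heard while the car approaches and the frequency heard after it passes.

641 Hz approaching; 571 Hz receding

Approaching: f₁ = f · v/(v − v_s) = 604 × 333/314 ≈ 641 Hz.
Receding: f₂ = f · v/(v + v_s) = 604 × 333/352 ≈ 571 Hz.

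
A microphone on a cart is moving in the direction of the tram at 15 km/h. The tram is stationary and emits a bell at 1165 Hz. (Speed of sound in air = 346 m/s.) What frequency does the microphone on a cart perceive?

1179 Hz

15 km/h = 4.167 m/s.
Only the observer moves, toward the source, so f' = f · (v + v_o)/v.
f' = 1165 × (346 + 4.167)/346 = 1165 × 350.17/346 ≈ 1179 Hz.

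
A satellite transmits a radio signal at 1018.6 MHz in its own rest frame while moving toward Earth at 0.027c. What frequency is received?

Relativistic Doppler for frequency: f' = f₀ · √((1 + β)/(1 − β)).
f' = 1018.6 × √(1.0270/0.9730) = 1018.6 × 1.02737 ≈ 1046.5 MHz.

1046.5 MHz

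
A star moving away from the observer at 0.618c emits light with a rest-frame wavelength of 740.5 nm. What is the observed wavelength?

1524.0 nm

Relativistic Doppler for wavelength: λ' = λ₀ · √((1 + β)/(1 − β)).
λ' = 740.5 × √(1.6180/0.3820) = 740.5 × 2.05806 ≈ 1524.0 nm.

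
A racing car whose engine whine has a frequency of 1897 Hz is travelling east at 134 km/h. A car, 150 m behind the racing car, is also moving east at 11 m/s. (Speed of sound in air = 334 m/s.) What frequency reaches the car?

1763 Hz

134 km/h = 37.22 m/s.
The car is behind, so the racing car is moving away from it while the car is moving toward the racing car.
With source receding and observer approaching, f' = f · (v + v_o)/(v + v_s).
f' = 1897 × (334 + 11)/(334 + 37.22) = 1897 × 345/371.22 ≈ 1763 Hz.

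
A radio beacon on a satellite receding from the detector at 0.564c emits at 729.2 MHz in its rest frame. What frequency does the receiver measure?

Relativistic Doppler for frequency: f' = f₀ · √((1 − β)/(1 + β)).
f' = 729.2 × √(0.4360/1.5640) = 729.2 × 0.52799 ≈ 385.0 MHz.

385.0 MHz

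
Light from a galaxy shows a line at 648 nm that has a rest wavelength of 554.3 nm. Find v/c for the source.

0.155c

λ'/λ₀ = 1.1690 > 1 (redshift), so the source is receding.
λ'/λ₀ = √((1 + β)/(1 − β)) for a receding source ⇒ β = (r² − 1)/(r² + 1) with r = λ'/λ₀.
β = (1.3667 − 1)/(1.3667 + 1) ≈ 0.155.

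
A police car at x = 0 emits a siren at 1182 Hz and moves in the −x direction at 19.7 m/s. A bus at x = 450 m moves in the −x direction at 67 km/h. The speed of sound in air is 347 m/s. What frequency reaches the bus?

1178 Hz

67 km/h = 18.61 m/s.
The observer lies on the +x side, so the source is heading away from the observer and the observer is heading toward the source.
Both move, so f' = f · (v + v_o)/(v + v_s).
f' = 1182 × (347 + 18.61)/(347 + 19.7) = 1182 × 365.61/366.7 ≈ 1178 Hz.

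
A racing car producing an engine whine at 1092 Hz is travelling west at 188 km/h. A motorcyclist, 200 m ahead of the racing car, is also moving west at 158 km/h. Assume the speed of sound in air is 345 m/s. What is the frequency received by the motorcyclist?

1123 Hz

188 km/h = 52.22 m/s; 158 km/h = 43.89 m/s.
The motorcyclist is ahead, so the racing car is moving toward it while the motorcyclist is moving away from the racing car.
General Doppler shift: f' = f · (v − v_o)/(v − v_s).
f' = 1092 × (345 − 43.89)/(345 − 52.22) = 1092 × 301.11/292.78 ≈ 1123 Hz.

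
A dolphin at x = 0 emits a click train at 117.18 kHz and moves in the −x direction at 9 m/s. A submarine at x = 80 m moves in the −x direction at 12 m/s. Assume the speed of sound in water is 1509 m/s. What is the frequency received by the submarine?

117.4 kHz

The observer lies on the +x side, so the source is heading away from the observer and the observer is heading toward the source.
Both move, so f' = f · (v + v_o)/(v + v_s).
f' = 117.18 × (1509 + 12)/(1509 + 9) = 117.18 × 1521/1518 ≈ 117.4 kHz.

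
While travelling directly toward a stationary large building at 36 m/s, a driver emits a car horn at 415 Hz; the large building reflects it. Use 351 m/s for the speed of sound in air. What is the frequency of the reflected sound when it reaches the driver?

The large building receives the sound from a moving source: f₁ = f₀ · v/(v − v_e) = 415 × 351/315 ≈ 462 Hz.
On the return leg the driver is a moving observer: f₂ = f₁ · (v + v_e)/v = 462 × 387/351 ≈ 510 Hz.

510 Hz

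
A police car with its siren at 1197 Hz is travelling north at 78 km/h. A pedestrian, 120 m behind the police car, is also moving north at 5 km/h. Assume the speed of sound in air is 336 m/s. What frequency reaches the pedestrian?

78 km/h = 21.67 m/s; 5 km/h = 1.389 m/s.
The pedestrian is behind, so the police car is moving away from it while the pedestrian is moving toward the police car.
With source receding and observer approaching, f' = f · (v + v_o)/(v + v_s).
f' = 1197 × (336 + 1.389)/(336 + 21.67) = 1197 × 337.39/357.67 ≈ 1129 Hz.

1129 Hz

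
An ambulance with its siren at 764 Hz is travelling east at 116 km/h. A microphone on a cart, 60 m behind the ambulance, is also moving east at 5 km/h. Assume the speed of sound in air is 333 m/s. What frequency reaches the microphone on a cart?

700 Hz

116 km/h = 32.22 m/s; 5 km/h = 1.389 m/s.
The microphone on a cart is behind, so the ambulance is moving away from it while the microphone on a cart is moving toward the ambulance.
General Doppler shift: f' = f · (v + v_o)/(v + v_s).
f' = 764 × (333 + 1.389)/(333 + 32.22) = 764 × 334.39/365.22 ≈ 700 Hz.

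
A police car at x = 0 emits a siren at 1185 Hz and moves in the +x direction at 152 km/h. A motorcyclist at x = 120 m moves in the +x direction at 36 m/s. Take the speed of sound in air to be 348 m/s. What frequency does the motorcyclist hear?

152 km/h = 42.22 m/s.
The observer lies on the +x side, so the source is heading toward the observer and the observer is heading away from the source.
With source approaching and observer receding, f' = f · (v − v_o)/(v − v_s).
f' = 1185 × (348 − 36)/(348 − 42.22) = 1185 × 312/305.78 ≈ 1209 Hz.

1209 Hz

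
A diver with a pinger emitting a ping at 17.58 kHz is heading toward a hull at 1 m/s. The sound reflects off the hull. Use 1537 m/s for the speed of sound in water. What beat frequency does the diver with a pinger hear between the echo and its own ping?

The hull receives the sound from a moving source: f₁ = f₀ · v/(v − v_e) = 17.58 × 1537/1536 ≈ 17.5914 kHz.
On the return leg the diver with a pinger is a moving observer: f₂ = f₁ · (v + v_e)/v = 17.5914 × 1538/1537 ≈ 17.6029 kHz.
Beat against the emitted tone (with f₀ = 17580 Hz): |f₂ − f₀| = 2v_e·f₀/(v − v_e) = 2 × 1 × 17580/1536 ≈ 22.9 Hz.

22.9 Hz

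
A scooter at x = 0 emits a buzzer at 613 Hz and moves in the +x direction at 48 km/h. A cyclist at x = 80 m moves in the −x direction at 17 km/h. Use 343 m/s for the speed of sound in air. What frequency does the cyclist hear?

647 Hz

48 km/h = 13.33 m/s; 17 km/h = 4.722 m/s.
The observer lies on the +x side, so the source is heading toward the observer and the observer is heading toward the source.
Both move, so f' = f · (v + v_o)/(v − v_s).
f' = 613 × (343 + 4.722)/(343 − 13.33) = 613 × 347.72/329.67 ≈ 647 Hz.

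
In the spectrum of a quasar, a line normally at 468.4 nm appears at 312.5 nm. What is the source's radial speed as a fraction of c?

0.384

λ'/λ₀ = 0.6672 < 1 (blueshift), so the source is approaching.
λ'/λ₀ = √((1 − β)/(1 + β)) for an approaching source ⇒ β = (1 − r²)/(1 + r²) with r = λ'/λ₀.
β = (1 − 0.4451)/(1 + 0.4451) ≈ 0.384.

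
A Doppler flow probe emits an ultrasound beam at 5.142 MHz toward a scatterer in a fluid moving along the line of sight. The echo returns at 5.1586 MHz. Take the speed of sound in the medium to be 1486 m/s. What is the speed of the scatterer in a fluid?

Double Doppler shift off a moving reflector: f₂ = f₀ · (v + u)/(v − u) (u > 0 toward emitter).
Rearranging, u = v · (f₂ − f₀)/(f₂ + f₀) = 1486 × 0.0166/10.3006 ≈ 2.39 m/s.
So the scatterer in a fluid is moving at 2.39 m/s toward the emitter.

2.39 m/s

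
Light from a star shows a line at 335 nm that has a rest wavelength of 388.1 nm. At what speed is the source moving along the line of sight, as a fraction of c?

0.146c

λ'/λ₀ = 0.8632 < 1 (blueshift), so the source is approaching.
λ'/λ₀ = √((1 − β)/(1 + β)) for an approaching source ⇒ β = (1 − r²)/(1 + r²) with r = λ'/λ₀.
β = (1 − 0.7451)/(1 + 0.7451) ≈ 0.146.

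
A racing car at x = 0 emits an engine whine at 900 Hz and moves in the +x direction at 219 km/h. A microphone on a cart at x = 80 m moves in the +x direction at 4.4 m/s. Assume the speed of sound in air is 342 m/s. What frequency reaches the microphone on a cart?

1081 Hz

219 km/h = 60.83 m/s.
The observer lies on the +x side, so the source is heading toward the observer and the observer is heading away from the source.
General Doppler shift: f' = f · (v − v_o)/(v − v_s).
f' = 900 × (342 − 4.4)/(342 − 60.83) = 900 × 337.6/281.17 ≈ 1081 Hz.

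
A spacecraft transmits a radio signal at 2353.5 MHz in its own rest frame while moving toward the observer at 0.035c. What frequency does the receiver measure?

2437.4 MHz

Relativistic Doppler for frequency: f' = f₀ · √((1 + β)/(1 − β)).
f' = 2353.5 × √(1.0350/0.9650) = 2353.5 × 1.03563 ≈ 2437.4 MHz.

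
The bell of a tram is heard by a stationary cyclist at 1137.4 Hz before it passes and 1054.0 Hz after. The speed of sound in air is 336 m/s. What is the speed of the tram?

f₁/f₂ = (v + v_s)/(v − v_s), so v_s = v · (f₁ − f₂)/(f₁ + f₂).
v_s = 336 × (1137.4 − 1054.0)/(1137.4 + 1054.0) = 336 × 83.4/2191.4 ≈ 12.8 m/s.

12.8 m/s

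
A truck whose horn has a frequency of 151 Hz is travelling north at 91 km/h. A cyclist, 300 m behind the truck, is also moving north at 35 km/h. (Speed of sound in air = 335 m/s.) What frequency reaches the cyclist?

144 Hz

91 km/h = 25.28 m/s; 35 km/h = 9.722 m/s.
The cyclist is behind, so the truck is moving away from it while the cyclist is moving toward the truck.
Both move, so f' = f · (v + v_o)/(v + v_s).
f' = 151 × (335 + 9.722)/(335 + 25.28) = 151 × 344.72/360.28 ≈ 144 Hz.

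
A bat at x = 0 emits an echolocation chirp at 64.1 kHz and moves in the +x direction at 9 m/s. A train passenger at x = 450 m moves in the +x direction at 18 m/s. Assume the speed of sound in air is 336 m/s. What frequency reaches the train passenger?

The observer lies on the +x side, so the source is heading toward the observer and the observer is heading away from the source.
General Doppler shift: f' = f · (v − v_o)/(v − v_s).
f' = 64.1 × (336 − 18)/(336 − 9) = 64.1 × 318/327 ≈ 62.3 kHz.

62.3 kHz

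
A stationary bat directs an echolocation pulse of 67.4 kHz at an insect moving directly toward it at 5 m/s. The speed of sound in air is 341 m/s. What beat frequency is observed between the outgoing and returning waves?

The insect first receives the wave as a moving observer: f₁ = f₀ · (v + u)/v = 67.4 × (341 + 5)/341 ≈ 68.388 kHz.
On reflection it acts as a source moving toward the stationary detector: f₂ = f₁ · v/(v − u) = 68.388 × 341/336 ≈ 69.406 kHz.
Equivalently f₂ = f₀ · (v + u)/(v − u).
Beat frequency (with f₀ = 67400 Hz): |f₂ − f₀| = 2u·f₀/(v − u) = 2 × 5 × 67400/336 ≈ 2006 Hz.

2006 Hz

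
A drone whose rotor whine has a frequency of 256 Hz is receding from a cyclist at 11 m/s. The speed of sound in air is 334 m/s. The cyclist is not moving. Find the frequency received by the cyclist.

248 Hz

Moving source, stationary observer: f' = f · v/(v + v_s) since the source is receding.
f' = 256 × 334/(334 + 11) = 256 × 334/345 ≈ 248 Hz.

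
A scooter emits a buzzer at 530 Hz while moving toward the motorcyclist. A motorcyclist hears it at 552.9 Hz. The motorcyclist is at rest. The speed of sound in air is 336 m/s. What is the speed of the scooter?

f' = f · v/(v − v_s) ⇒ v_s = v · |1 − f/f'|.
v_s = 336 × |1 − 530/552.9| = 336 × 0.04142 ≈ 13.9 m/s.

13.9 m/s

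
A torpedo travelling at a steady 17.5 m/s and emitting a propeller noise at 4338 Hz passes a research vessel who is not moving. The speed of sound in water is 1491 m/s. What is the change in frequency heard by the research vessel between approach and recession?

102 Hz

Approaching: f₁ = f · v/(v − v_s) = 4338 × 1491/1473.5 ≈ 4390 Hz.
Receding: f₂ = f · v/(v + v_s) = 4338 × 1491/1508.5 ≈ 4288 Hz.
Drop: f₁ − f₂ = 2f·v·v_s/(v² − v_s²) = 2 × 4338 × 1491 × 17.5/(1491² − 17.5²) ≈ 102 Hz.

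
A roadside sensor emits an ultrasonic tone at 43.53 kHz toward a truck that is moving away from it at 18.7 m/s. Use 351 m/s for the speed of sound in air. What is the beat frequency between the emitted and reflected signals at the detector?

The truck first receives the wave as a moving observer: f₁ = f₀ · (v − u)/v = 43.53 × (351 − 18.7)/351 ≈ 41.21 kHz.
The reflection then acts as a moving source: f₂ = f₁ · v/(v + u) ≈ 39.13 kHz.
Equivalently f₂ = f₀ · (v − u)/(v + u).
Beat frequency (with f₀ = 43530 Hz): |f₂ − f₀| = 2u·f₀/(v + u) = 2 × 18.7 × 43530/369.7 ≈ 4404 Hz.

4404 Hz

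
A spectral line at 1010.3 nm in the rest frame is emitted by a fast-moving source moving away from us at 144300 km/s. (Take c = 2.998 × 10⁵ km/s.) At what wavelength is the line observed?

β = v/c = 144300/299800 = 0.4813.
Relativistic Doppler for wavelength: λ' = λ₀ · √((1 + β)/(1 − β)).
λ' = 1010.3 × √(1.4813/0.5187) = 1010.3 × 1.68996 ≈ 1707.4 nm.

1707.4 nm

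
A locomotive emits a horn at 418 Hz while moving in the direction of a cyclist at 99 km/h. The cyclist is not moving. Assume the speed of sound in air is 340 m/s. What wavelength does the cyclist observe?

99 km/h = 27.5 m/s.
Only the source moves, toward the listener, so f' = f · v/(v − v_s).
f' = 418 × 340/(340 − 27.5) ≈ 455 Hz.
λ' = v/f' = 340/454.784 ≈ 74.8 cm.

74.8 cm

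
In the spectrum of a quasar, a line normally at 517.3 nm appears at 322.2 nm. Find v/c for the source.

0.441

λ'/λ₀ = 0.6228 < 1 (blueshift), so the source is approaching.
λ'/λ₀ = √((1 − β)/(1 + β)) for an approaching source ⇒ β = (1 − r²)/(1 + r²) with r = λ'/λ₀.
β = (1 − 0.3879)/(1 + 0.3879) ≈ 0.441.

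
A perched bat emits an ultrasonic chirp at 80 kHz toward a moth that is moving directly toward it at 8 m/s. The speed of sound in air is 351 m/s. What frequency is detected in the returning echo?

At the moth (a moving observer), f₁ = f₀ · (v + u)/v = 80 × 359/351 ≈ 81.8 kHz.
On reflection it acts as a source moving toward the stationary detector: f₂ = f₁ · v/(v − u) = 81.8 × 351/343 ≈ 83.7 kHz.

83.7 kHz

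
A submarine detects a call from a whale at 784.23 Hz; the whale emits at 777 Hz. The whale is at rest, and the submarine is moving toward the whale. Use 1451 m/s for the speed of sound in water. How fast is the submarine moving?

13.5 m/s

f' = f · (v + v_o)/v ⇒ v_o = v · |f'/f − 1|.
v_o = 1451 × |784.23/777 − 1| = 1451 × 0.009305 ≈ 13.5 m/s.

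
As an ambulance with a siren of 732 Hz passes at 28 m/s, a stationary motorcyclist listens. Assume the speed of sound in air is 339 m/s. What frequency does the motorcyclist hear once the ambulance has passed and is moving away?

Receding: f₂ = f · v/(v + v_s) = 732 × 339/367 ≈ 676 Hz.

676 Hz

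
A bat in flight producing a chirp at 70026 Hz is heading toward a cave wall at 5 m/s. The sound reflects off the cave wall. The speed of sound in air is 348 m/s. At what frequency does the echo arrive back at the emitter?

The cave wall receives the sound from a moving source: f₁ = f₀ · v/(v − v_e) = 70026 × 348/343 ≈ 71047 Hz.
On the return leg the bat in flight is a moving observer: f₂ = f₁ · (v + v_e)/v = 71047 × 353/348 ≈ 72068 Hz.

72068 Hz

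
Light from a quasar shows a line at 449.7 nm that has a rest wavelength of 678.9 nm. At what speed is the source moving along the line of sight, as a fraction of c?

λ'/λ₀ = 0.6624 < 1 (blueshift), so the source is approaching.
λ'/λ₀ = √((1 − β)/(1 + β)) for an approaching source ⇒ β = (1 − r²)/(1 + r²) with r = λ'/λ₀.
β = (1 − 0.4388)/(1 + 0.4388) ≈ 0.390.

0.390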